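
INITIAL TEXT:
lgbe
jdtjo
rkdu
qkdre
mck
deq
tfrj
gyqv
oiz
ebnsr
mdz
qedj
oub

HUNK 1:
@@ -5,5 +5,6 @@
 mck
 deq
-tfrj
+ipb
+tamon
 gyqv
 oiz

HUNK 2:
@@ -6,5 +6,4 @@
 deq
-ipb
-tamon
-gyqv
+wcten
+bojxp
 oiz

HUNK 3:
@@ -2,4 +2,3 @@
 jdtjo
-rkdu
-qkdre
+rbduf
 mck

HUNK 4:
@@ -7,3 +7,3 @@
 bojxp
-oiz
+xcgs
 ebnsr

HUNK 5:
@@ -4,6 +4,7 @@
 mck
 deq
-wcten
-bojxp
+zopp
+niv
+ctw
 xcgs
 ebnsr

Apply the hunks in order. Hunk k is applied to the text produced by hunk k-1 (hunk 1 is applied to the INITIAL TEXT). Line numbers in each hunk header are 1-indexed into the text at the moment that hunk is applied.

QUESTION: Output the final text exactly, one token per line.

Answer: lgbe
jdtjo
rbduf
mck
deq
zopp
niv
ctw
xcgs
ebnsr
mdz
qedj
oub

Derivation:
Hunk 1: at line 5 remove [tfrj] add [ipb,tamon] -> 14 lines: lgbe jdtjo rkdu qkdre mck deq ipb tamon gyqv oiz ebnsr mdz qedj oub
Hunk 2: at line 6 remove [ipb,tamon,gyqv] add [wcten,bojxp] -> 13 lines: lgbe jdtjo rkdu qkdre mck deq wcten bojxp oiz ebnsr mdz qedj oub
Hunk 3: at line 2 remove [rkdu,qkdre] add [rbduf] -> 12 lines: lgbe jdtjo rbduf mck deq wcten bojxp oiz ebnsr mdz qedj oub
Hunk 4: at line 7 remove [oiz] add [xcgs] -> 12 lines: lgbe jdtjo rbduf mck deq wcten bojxp xcgs ebnsr mdz qedj oub
Hunk 5: at line 4 remove [wcten,bojxp] add [zopp,niv,ctw] -> 13 lines: lgbe jdtjo rbduf mck deq zopp niv ctw xcgs ebnsr mdz qedj oub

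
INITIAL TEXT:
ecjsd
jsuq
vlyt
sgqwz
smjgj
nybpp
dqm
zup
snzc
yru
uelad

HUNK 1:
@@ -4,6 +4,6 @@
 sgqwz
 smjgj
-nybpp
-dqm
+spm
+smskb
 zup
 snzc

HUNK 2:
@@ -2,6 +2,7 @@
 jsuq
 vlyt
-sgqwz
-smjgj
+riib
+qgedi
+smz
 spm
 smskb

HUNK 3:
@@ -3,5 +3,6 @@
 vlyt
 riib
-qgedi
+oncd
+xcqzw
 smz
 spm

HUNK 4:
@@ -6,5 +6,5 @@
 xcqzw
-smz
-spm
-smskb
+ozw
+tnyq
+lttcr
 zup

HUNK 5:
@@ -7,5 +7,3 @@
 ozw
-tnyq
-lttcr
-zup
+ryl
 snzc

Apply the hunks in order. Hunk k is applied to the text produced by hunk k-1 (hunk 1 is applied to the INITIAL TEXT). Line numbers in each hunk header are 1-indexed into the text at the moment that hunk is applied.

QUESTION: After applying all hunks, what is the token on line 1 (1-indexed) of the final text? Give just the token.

Answer: ecjsd

Derivation:
Hunk 1: at line 4 remove [nybpp,dqm] add [spm,smskb] -> 11 lines: ecjsd jsuq vlyt sgqwz smjgj spm smskb zup snzc yru uelad
Hunk 2: at line 2 remove [sgqwz,smjgj] add [riib,qgedi,smz] -> 12 lines: ecjsd jsuq vlyt riib qgedi smz spm smskb zup snzc yru uelad
Hunk 3: at line 3 remove [qgedi] add [oncd,xcqzw] -> 13 lines: ecjsd jsuq vlyt riib oncd xcqzw smz spm smskb zup snzc yru uelad
Hunk 4: at line 6 remove [smz,spm,smskb] add [ozw,tnyq,lttcr] -> 13 lines: ecjsd jsuq vlyt riib oncd xcqzw ozw tnyq lttcr zup snzc yru uelad
Hunk 5: at line 7 remove [tnyq,lttcr,zup] add [ryl] -> 11 lines: ecjsd jsuq vlyt riib oncd xcqzw ozw ryl snzc yru uelad
Final line 1: ecjsd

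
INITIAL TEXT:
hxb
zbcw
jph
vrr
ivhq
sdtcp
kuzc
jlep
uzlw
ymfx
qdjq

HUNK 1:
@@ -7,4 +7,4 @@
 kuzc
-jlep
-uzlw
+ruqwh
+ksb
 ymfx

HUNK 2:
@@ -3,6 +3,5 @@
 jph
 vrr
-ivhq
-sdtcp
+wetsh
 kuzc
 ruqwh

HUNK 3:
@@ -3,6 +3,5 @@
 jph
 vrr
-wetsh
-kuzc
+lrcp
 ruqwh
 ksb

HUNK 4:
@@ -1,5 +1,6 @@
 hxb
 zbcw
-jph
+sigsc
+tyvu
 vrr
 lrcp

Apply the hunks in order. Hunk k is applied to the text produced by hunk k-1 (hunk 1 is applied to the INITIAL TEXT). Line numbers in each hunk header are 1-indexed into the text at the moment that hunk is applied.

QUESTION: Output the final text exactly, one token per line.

Hunk 1: at line 7 remove [jlep,uzlw] add [ruqwh,ksb] -> 11 lines: hxb zbcw jph vrr ivhq sdtcp kuzc ruqwh ksb ymfx qdjq
Hunk 2: at line 3 remove [ivhq,sdtcp] add [wetsh] -> 10 lines: hxb zbcw jph vrr wetsh kuzc ruqwh ksb ymfx qdjq
Hunk 3: at line 3 remove [wetsh,kuzc] add [lrcp] -> 9 lines: hxb zbcw jph vrr lrcp ruqwh ksb ymfx qdjq
Hunk 4: at line 1 remove [jph] add [sigsc,tyvu] -> 10 lines: hxb zbcw sigsc tyvu vrr lrcp ruqwh ksb ymfx qdjq

Answer: hxb
zbcw
sigsc
tyvu
vrr
lrcp
ruqwh
ksb
ymfx
qdjq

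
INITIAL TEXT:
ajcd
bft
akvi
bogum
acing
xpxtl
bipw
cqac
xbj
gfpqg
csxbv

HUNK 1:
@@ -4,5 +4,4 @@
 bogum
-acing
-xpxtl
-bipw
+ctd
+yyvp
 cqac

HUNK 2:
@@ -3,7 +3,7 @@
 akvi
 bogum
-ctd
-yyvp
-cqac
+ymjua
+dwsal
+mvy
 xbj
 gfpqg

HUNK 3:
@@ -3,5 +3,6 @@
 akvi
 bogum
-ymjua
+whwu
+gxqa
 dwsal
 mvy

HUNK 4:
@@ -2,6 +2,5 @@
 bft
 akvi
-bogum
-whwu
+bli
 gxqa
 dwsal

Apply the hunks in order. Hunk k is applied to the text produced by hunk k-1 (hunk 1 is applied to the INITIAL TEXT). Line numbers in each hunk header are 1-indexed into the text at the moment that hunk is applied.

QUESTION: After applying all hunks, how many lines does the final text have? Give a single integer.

Answer: 10

Derivation:
Hunk 1: at line 4 remove [acing,xpxtl,bipw] add [ctd,yyvp] -> 10 lines: ajcd bft akvi bogum ctd yyvp cqac xbj gfpqg csxbv
Hunk 2: at line 3 remove [ctd,yyvp,cqac] add [ymjua,dwsal,mvy] -> 10 lines: ajcd bft akvi bogum ymjua dwsal mvy xbj gfpqg csxbv
Hunk 3: at line 3 remove [ymjua] add [whwu,gxqa] -> 11 lines: ajcd bft akvi bogum whwu gxqa dwsal mvy xbj gfpqg csxbv
Hunk 4: at line 2 remove [bogum,whwu] add [bli] -> 10 lines: ajcd bft akvi bli gxqa dwsal mvy xbj gfpqg csxbv
Final line count: 10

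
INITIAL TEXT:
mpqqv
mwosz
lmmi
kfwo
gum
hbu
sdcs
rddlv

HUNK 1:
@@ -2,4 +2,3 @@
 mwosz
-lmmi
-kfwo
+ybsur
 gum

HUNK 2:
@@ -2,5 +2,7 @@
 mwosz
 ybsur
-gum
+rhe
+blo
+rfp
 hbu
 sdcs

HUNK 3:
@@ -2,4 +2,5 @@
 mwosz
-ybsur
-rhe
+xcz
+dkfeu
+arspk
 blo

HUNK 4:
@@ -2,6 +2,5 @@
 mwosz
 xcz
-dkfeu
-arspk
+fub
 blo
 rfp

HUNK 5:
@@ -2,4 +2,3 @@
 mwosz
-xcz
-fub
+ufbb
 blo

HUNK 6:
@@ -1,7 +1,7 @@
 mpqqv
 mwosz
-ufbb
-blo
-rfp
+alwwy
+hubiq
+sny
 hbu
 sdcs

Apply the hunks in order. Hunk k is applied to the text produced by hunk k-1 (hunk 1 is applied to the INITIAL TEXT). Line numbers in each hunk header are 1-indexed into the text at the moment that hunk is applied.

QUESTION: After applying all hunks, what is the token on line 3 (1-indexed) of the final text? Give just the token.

Hunk 1: at line 2 remove [lmmi,kfwo] add [ybsur] -> 7 lines: mpqqv mwosz ybsur gum hbu sdcs rddlv
Hunk 2: at line 2 remove [gum] add [rhe,blo,rfp] -> 9 lines: mpqqv mwosz ybsur rhe blo rfp hbu sdcs rddlv
Hunk 3: at line 2 remove [ybsur,rhe] add [xcz,dkfeu,arspk] -> 10 lines: mpqqv mwosz xcz dkfeu arspk blo rfp hbu sdcs rddlv
Hunk 4: at line 2 remove [dkfeu,arspk] add [fub] -> 9 lines: mpqqv mwosz xcz fub blo rfp hbu sdcs rddlv
Hunk 5: at line 2 remove [xcz,fub] add [ufbb] -> 8 lines: mpqqv mwosz ufbb blo rfp hbu sdcs rddlv
Hunk 6: at line 1 remove [ufbb,blo,rfp] add [alwwy,hubiq,sny] -> 8 lines: mpqqv mwosz alwwy hubiq sny hbu sdcs rddlv
Final line 3: alwwy

Answer: alwwy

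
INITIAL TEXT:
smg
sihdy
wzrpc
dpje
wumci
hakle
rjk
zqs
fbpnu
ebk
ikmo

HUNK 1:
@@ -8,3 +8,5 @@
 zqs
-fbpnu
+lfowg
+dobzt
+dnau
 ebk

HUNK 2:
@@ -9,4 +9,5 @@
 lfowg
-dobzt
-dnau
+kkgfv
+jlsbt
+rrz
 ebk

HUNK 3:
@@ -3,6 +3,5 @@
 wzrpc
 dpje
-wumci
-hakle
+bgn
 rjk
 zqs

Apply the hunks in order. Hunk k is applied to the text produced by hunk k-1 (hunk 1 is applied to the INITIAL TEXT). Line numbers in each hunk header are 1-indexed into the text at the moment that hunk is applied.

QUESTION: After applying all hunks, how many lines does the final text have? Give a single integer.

Answer: 13

Derivation:
Hunk 1: at line 8 remove [fbpnu] add [lfowg,dobzt,dnau] -> 13 lines: smg sihdy wzrpc dpje wumci hakle rjk zqs lfowg dobzt dnau ebk ikmo
Hunk 2: at line 9 remove [dobzt,dnau] add [kkgfv,jlsbt,rrz] -> 14 lines: smg sihdy wzrpc dpje wumci hakle rjk zqs lfowg kkgfv jlsbt rrz ebk ikmo
Hunk 3: at line 3 remove [wumci,hakle] add [bgn] -> 13 lines: smg sihdy wzrpc dpje bgn rjk zqs lfowg kkgfv jlsbt rrz ebk ikmo
Final line count: 13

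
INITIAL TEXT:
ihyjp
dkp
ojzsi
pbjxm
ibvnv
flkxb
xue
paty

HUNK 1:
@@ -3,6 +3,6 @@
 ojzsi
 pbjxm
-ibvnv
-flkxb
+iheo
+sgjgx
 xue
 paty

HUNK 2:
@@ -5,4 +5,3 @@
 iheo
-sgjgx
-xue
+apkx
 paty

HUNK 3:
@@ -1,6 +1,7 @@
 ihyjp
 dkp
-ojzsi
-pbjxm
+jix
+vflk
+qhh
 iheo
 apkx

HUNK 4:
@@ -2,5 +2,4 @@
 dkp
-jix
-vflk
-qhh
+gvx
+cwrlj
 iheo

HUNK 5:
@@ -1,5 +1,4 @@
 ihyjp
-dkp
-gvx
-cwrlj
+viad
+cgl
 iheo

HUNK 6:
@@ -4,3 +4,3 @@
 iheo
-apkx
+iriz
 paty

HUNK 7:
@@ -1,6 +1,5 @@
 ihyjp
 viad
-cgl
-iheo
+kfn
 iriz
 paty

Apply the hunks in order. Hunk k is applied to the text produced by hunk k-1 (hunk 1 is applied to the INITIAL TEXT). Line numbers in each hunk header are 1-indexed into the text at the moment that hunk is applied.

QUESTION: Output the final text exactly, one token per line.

Hunk 1: at line 3 remove [ibvnv,flkxb] add [iheo,sgjgx] -> 8 lines: ihyjp dkp ojzsi pbjxm iheo sgjgx xue paty
Hunk 2: at line 5 remove [sgjgx,xue] add [apkx] -> 7 lines: ihyjp dkp ojzsi pbjxm iheo apkx paty
Hunk 3: at line 1 remove [ojzsi,pbjxm] add [jix,vflk,qhh] -> 8 lines: ihyjp dkp jix vflk qhh iheo apkx paty
Hunk 4: at line 2 remove [jix,vflk,qhh] add [gvx,cwrlj] -> 7 lines: ihyjp dkp gvx cwrlj iheo apkx paty
Hunk 5: at line 1 remove [dkp,gvx,cwrlj] add [viad,cgl] -> 6 lines: ihyjp viad cgl iheo apkx paty
Hunk 6: at line 4 remove [apkx] add [iriz] -> 6 lines: ihyjp viad cgl iheo iriz paty
Hunk 7: at line 1 remove [cgl,iheo] add [kfn] -> 5 lines: ihyjp viad kfn iriz paty

Answer: ihyjp
viad
kfn
iriz
paty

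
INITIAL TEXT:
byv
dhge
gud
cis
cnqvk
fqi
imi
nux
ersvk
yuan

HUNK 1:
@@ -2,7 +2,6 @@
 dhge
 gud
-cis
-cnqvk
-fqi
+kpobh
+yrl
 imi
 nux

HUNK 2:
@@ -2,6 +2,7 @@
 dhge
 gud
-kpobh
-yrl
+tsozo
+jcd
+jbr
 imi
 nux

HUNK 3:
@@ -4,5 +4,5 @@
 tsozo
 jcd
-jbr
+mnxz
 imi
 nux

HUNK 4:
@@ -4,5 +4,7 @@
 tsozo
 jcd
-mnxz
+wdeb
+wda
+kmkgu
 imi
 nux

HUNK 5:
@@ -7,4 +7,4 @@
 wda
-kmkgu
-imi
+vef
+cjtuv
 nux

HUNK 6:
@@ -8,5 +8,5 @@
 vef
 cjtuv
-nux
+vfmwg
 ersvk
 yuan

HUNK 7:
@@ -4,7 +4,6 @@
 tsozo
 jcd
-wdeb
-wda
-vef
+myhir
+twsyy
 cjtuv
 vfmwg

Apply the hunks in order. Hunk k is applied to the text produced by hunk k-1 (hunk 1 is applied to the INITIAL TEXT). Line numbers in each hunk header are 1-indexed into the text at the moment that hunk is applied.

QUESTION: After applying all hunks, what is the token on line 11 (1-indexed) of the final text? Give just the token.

Answer: yuan

Derivation:
Hunk 1: at line 2 remove [cis,cnqvk,fqi] add [kpobh,yrl] -> 9 lines: byv dhge gud kpobh yrl imi nux ersvk yuan
Hunk 2: at line 2 remove [kpobh,yrl] add [tsozo,jcd,jbr] -> 10 lines: byv dhge gud tsozo jcd jbr imi nux ersvk yuan
Hunk 3: at line 4 remove [jbr] add [mnxz] -> 10 lines: byv dhge gud tsozo jcd mnxz imi nux ersvk yuan
Hunk 4: at line 4 remove [mnxz] add [wdeb,wda,kmkgu] -> 12 lines: byv dhge gud tsozo jcd wdeb wda kmkgu imi nux ersvk yuan
Hunk 5: at line 7 remove [kmkgu,imi] add [vef,cjtuv] -> 12 lines: byv dhge gud tsozo jcd wdeb wda vef cjtuv nux ersvk yuan
Hunk 6: at line 8 remove [nux] add [vfmwg] -> 12 lines: byv dhge gud tsozo jcd wdeb wda vef cjtuv vfmwg ersvk yuan
Hunk 7: at line 4 remove [wdeb,wda,vef] add [myhir,twsyy] -> 11 lines: byv dhge gud tsozo jcd myhir twsyy cjtuv vfmwg ersvk yuan
Final line 11: yuan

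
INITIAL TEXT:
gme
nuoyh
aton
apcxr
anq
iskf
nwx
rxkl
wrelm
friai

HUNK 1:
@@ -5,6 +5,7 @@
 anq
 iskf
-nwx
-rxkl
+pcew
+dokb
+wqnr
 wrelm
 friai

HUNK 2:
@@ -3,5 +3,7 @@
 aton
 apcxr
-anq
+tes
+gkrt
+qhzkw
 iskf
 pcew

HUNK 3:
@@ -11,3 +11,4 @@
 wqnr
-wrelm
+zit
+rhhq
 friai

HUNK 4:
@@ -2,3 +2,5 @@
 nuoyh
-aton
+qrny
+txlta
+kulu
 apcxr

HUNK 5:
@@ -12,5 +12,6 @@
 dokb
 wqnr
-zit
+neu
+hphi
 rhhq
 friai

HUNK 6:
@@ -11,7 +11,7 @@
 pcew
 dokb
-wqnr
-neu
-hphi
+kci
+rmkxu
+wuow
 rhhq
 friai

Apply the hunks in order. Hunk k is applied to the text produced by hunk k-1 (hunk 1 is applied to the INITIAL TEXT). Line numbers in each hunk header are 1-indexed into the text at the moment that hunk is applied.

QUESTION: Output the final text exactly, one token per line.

Hunk 1: at line 5 remove [nwx,rxkl] add [pcew,dokb,wqnr] -> 11 lines: gme nuoyh aton apcxr anq iskf pcew dokb wqnr wrelm friai
Hunk 2: at line 3 remove [anq] add [tes,gkrt,qhzkw] -> 13 lines: gme nuoyh aton apcxr tes gkrt qhzkw iskf pcew dokb wqnr wrelm friai
Hunk 3: at line 11 remove [wrelm] add [zit,rhhq] -> 14 lines: gme nuoyh aton apcxr tes gkrt qhzkw iskf pcew dokb wqnr zit rhhq friai
Hunk 4: at line 2 remove [aton] add [qrny,txlta,kulu] -> 16 lines: gme nuoyh qrny txlta kulu apcxr tes gkrt qhzkw iskf pcew dokb wqnr zit rhhq friai
Hunk 5: at line 12 remove [zit] add [neu,hphi] -> 17 lines: gme nuoyh qrny txlta kulu apcxr tes gkrt qhzkw iskf pcew dokb wqnr neu hphi rhhq friai
Hunk 6: at line 11 remove [wqnr,neu,hphi] add [kci,rmkxu,wuow] -> 17 lines: gme nuoyh qrny txlta kulu apcxr tes gkrt qhzkw iskf pcew dokb kci rmkxu wuow rhhq friai

Answer: gme
nuoyh
qrny
txlta
kulu
apcxr
tes
gkrt
qhzkw
iskf
pcew
dokb
kci
rmkxu
wuow
rhhq
friai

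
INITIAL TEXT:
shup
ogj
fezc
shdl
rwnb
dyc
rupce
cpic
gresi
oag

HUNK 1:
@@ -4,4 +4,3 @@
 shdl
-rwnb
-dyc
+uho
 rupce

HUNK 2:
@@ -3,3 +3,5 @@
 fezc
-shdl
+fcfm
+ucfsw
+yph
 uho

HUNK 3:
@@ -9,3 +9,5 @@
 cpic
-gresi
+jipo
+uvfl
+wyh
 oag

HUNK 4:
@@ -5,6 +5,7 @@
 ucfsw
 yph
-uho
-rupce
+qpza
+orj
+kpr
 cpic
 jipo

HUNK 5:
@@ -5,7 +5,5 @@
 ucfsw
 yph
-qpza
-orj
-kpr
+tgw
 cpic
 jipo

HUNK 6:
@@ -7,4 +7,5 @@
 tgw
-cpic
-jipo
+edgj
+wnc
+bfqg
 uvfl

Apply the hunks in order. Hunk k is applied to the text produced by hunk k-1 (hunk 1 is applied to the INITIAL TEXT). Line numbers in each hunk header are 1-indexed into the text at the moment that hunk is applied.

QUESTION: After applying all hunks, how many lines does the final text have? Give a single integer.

Hunk 1: at line 4 remove [rwnb,dyc] add [uho] -> 9 lines: shup ogj fezc shdl uho rupce cpic gresi oag
Hunk 2: at line 3 remove [shdl] add [fcfm,ucfsw,yph] -> 11 lines: shup ogj fezc fcfm ucfsw yph uho rupce cpic gresi oag
Hunk 3: at line 9 remove [gresi] add [jipo,uvfl,wyh] -> 13 lines: shup ogj fezc fcfm ucfsw yph uho rupce cpic jipo uvfl wyh oag
Hunk 4: at line 5 remove [uho,rupce] add [qpza,orj,kpr] -> 14 lines: shup ogj fezc fcfm ucfsw yph qpza orj kpr cpic jipo uvfl wyh oag
Hunk 5: at line 5 remove [qpza,orj,kpr] add [tgw] -> 12 lines: shup ogj fezc fcfm ucfsw yph tgw cpic jipo uvfl wyh oag
Hunk 6: at line 7 remove [cpic,jipo] add [edgj,wnc,bfqg] -> 13 lines: shup ogj fezc fcfm ucfsw yph tgw edgj wnc bfqg uvfl wyh oag
Final line count: 13

Answer: 13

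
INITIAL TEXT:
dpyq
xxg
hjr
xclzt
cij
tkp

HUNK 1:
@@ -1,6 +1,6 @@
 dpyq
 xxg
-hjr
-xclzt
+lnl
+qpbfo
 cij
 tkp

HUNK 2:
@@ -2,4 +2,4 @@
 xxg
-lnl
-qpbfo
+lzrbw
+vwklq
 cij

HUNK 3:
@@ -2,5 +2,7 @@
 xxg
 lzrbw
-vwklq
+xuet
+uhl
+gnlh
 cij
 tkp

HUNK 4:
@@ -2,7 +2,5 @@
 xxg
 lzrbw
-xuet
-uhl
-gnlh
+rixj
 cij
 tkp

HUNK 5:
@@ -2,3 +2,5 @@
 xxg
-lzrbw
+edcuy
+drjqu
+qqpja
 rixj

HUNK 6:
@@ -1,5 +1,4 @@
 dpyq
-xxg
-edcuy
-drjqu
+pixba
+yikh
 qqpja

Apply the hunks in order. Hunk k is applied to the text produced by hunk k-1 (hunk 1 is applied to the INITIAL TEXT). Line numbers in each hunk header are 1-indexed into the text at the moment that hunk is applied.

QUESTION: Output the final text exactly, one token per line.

Answer: dpyq
pixba
yikh
qqpja
rixj
cij
tkp

Derivation:
Hunk 1: at line 1 remove [hjr,xclzt] add [lnl,qpbfo] -> 6 lines: dpyq xxg lnl qpbfo cij tkp
Hunk 2: at line 2 remove [lnl,qpbfo] add [lzrbw,vwklq] -> 6 lines: dpyq xxg lzrbw vwklq cij tkp
Hunk 3: at line 2 remove [vwklq] add [xuet,uhl,gnlh] -> 8 lines: dpyq xxg lzrbw xuet uhl gnlh cij tkp
Hunk 4: at line 2 remove [xuet,uhl,gnlh] add [rixj] -> 6 lines: dpyq xxg lzrbw rixj cij tkp
Hunk 5: at line 2 remove [lzrbw] add [edcuy,drjqu,qqpja] -> 8 lines: dpyq xxg edcuy drjqu qqpja rixj cij tkp
Hunk 6: at line 1 remove [xxg,edcuy,drjqu] add [pixba,yikh] -> 7 lines: dpyq pixba yikh qqpja rixj cij tkp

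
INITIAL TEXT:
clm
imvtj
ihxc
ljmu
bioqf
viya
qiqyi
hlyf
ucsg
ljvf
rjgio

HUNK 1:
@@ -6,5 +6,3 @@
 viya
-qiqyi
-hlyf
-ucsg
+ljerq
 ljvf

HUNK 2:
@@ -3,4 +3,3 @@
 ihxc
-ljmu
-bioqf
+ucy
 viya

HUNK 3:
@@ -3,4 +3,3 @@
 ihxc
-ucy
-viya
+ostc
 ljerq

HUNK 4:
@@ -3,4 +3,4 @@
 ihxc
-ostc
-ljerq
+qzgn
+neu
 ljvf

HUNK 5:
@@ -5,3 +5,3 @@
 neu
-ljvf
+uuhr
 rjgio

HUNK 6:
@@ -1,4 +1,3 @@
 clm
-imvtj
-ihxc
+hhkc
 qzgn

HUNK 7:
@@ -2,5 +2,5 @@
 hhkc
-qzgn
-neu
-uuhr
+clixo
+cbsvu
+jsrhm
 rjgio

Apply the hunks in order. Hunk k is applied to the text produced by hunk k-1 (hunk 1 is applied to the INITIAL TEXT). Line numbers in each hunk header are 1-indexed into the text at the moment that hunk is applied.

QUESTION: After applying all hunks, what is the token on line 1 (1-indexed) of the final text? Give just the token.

Hunk 1: at line 6 remove [qiqyi,hlyf,ucsg] add [ljerq] -> 9 lines: clm imvtj ihxc ljmu bioqf viya ljerq ljvf rjgio
Hunk 2: at line 3 remove [ljmu,bioqf] add [ucy] -> 8 lines: clm imvtj ihxc ucy viya ljerq ljvf rjgio
Hunk 3: at line 3 remove [ucy,viya] add [ostc] -> 7 lines: clm imvtj ihxc ostc ljerq ljvf rjgio
Hunk 4: at line 3 remove [ostc,ljerq] add [qzgn,neu] -> 7 lines: clm imvtj ihxc qzgn neu ljvf rjgio
Hunk 5: at line 5 remove [ljvf] add [uuhr] -> 7 lines: clm imvtj ihxc qzgn neu uuhr rjgio
Hunk 6: at line 1 remove [imvtj,ihxc] add [hhkc] -> 6 lines: clm hhkc qzgn neu uuhr rjgio
Hunk 7: at line 2 remove [qzgn,neu,uuhr] add [clixo,cbsvu,jsrhm] -> 6 lines: clm hhkc clixo cbsvu jsrhm rjgio
Final line 1: clm

Answer: clm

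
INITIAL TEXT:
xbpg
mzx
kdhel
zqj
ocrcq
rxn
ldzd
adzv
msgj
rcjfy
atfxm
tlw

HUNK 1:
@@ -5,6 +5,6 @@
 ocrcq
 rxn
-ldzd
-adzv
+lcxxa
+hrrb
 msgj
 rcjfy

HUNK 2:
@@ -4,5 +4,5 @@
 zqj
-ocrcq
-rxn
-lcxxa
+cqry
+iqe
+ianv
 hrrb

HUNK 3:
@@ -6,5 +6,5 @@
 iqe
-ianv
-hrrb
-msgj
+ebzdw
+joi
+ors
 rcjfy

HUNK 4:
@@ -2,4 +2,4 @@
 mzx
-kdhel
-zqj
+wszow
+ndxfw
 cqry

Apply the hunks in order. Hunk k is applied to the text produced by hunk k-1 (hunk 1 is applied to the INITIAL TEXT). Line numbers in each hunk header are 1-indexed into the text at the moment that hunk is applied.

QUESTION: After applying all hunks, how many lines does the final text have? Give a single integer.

Answer: 12

Derivation:
Hunk 1: at line 5 remove [ldzd,adzv] add [lcxxa,hrrb] -> 12 lines: xbpg mzx kdhel zqj ocrcq rxn lcxxa hrrb msgj rcjfy atfxm tlw
Hunk 2: at line 4 remove [ocrcq,rxn,lcxxa] add [cqry,iqe,ianv] -> 12 lines: xbpg mzx kdhel zqj cqry iqe ianv hrrb msgj rcjfy atfxm tlw
Hunk 3: at line 6 remove [ianv,hrrb,msgj] add [ebzdw,joi,ors] -> 12 lines: xbpg mzx kdhel zqj cqry iqe ebzdw joi ors rcjfy atfxm tlw
Hunk 4: at line 2 remove [kdhel,zqj] add [wszow,ndxfw] -> 12 lines: xbpg mzx wszow ndxfw cqry iqe ebzdw joi ors rcjfy atfxm tlw
Final line count: 12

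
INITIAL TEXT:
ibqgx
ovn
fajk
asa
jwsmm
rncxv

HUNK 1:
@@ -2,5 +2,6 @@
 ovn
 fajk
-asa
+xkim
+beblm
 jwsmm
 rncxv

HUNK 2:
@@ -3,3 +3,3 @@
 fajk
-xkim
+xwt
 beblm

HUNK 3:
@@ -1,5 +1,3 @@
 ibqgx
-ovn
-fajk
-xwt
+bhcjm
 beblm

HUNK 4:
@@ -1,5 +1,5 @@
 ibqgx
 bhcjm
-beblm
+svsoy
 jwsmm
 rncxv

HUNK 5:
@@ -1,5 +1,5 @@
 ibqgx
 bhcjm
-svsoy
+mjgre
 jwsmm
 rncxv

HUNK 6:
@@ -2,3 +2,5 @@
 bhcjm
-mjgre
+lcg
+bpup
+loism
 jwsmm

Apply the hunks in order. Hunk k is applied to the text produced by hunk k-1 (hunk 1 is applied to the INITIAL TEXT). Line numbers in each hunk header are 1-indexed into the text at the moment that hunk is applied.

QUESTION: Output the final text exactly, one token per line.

Answer: ibqgx
bhcjm
lcg
bpup
loism
jwsmm
rncxv

Derivation:
Hunk 1: at line 2 remove [asa] add [xkim,beblm] -> 7 lines: ibqgx ovn fajk xkim beblm jwsmm rncxv
Hunk 2: at line 3 remove [xkim] add [xwt] -> 7 lines: ibqgx ovn fajk xwt beblm jwsmm rncxv
Hunk 3: at line 1 remove [ovn,fajk,xwt] add [bhcjm] -> 5 lines: ibqgx bhcjm beblm jwsmm rncxv
Hunk 4: at line 1 remove [beblm] add [svsoy] -> 5 lines: ibqgx bhcjm svsoy jwsmm rncxv
Hunk 5: at line 1 remove [svsoy] add [mjgre] -> 5 lines: ibqgx bhcjm mjgre jwsmm rncxv
Hunk 6: at line 2 remove [mjgre] add [lcg,bpup,loism] -> 7 lines: ibqgx bhcjm lcg bpup loism jwsmm rncxv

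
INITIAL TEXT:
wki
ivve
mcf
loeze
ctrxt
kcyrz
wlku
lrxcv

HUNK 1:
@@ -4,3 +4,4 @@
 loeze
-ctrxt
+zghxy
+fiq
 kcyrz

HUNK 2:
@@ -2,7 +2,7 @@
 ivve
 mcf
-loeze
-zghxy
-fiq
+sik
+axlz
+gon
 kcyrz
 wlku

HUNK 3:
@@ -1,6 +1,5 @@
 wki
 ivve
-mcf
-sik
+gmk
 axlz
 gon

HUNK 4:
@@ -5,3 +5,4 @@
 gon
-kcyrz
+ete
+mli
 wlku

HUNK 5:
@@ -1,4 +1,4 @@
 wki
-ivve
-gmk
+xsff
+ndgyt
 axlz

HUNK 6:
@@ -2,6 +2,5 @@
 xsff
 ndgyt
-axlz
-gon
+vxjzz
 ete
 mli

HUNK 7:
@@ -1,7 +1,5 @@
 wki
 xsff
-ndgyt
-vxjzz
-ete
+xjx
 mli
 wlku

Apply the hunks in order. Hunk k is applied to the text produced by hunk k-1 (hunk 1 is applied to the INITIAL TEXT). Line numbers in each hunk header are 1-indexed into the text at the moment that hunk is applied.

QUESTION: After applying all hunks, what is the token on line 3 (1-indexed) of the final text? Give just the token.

Answer: xjx

Derivation:
Hunk 1: at line 4 remove [ctrxt] add [zghxy,fiq] -> 9 lines: wki ivve mcf loeze zghxy fiq kcyrz wlku lrxcv
Hunk 2: at line 2 remove [loeze,zghxy,fiq] add [sik,axlz,gon] -> 9 lines: wki ivve mcf sik axlz gon kcyrz wlku lrxcv
Hunk 3: at line 1 remove [mcf,sik] add [gmk] -> 8 lines: wki ivve gmk axlz gon kcyrz wlku lrxcv
Hunk 4: at line 5 remove [kcyrz] add [ete,mli] -> 9 lines: wki ivve gmk axlz gon ete mli wlku lrxcv
Hunk 5: at line 1 remove [ivve,gmk] add [xsff,ndgyt] -> 9 lines: wki xsff ndgyt axlz gon ete mli wlku lrxcv
Hunk 6: at line 2 remove [axlz,gon] add [vxjzz] -> 8 lines: wki xsff ndgyt vxjzz ete mli wlku lrxcv
Hunk 7: at line 1 remove [ndgyt,vxjzz,ete] add [xjx] -> 6 lines: wki xsff xjx mli wlku lrxcv
Final line 3: xjx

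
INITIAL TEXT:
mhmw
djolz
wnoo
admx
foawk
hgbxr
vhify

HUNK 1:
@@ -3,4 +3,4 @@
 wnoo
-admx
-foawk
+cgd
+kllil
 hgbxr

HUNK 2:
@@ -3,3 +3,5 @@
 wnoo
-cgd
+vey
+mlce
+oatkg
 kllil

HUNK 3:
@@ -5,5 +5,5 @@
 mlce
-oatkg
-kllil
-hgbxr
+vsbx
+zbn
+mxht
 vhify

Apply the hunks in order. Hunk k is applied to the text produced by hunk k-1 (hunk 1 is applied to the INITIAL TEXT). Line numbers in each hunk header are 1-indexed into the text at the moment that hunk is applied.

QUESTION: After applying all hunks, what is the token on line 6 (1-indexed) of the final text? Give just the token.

Answer: vsbx

Derivation:
Hunk 1: at line 3 remove [admx,foawk] add [cgd,kllil] -> 7 lines: mhmw djolz wnoo cgd kllil hgbxr vhify
Hunk 2: at line 3 remove [cgd] add [vey,mlce,oatkg] -> 9 lines: mhmw djolz wnoo vey mlce oatkg kllil hgbxr vhify
Hunk 3: at line 5 remove [oatkg,kllil,hgbxr] add [vsbx,zbn,mxht] -> 9 lines: mhmw djolz wnoo vey mlce vsbx zbn mxht vhify
Final line 6: vsbx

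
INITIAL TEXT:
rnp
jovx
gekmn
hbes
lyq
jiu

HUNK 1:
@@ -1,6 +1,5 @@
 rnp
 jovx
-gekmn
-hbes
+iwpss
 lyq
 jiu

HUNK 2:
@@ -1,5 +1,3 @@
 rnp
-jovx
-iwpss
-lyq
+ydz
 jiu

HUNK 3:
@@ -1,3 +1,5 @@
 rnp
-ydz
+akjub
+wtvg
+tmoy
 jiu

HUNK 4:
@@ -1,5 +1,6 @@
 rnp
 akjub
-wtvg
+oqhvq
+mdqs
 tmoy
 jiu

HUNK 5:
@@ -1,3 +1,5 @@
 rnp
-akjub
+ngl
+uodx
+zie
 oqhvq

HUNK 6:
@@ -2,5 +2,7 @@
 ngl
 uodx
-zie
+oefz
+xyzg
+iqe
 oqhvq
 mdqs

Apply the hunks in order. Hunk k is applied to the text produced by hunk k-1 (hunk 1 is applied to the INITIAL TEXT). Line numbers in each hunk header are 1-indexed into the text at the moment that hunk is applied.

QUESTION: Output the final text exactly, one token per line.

Hunk 1: at line 1 remove [gekmn,hbes] add [iwpss] -> 5 lines: rnp jovx iwpss lyq jiu
Hunk 2: at line 1 remove [jovx,iwpss,lyq] add [ydz] -> 3 lines: rnp ydz jiu
Hunk 3: at line 1 remove [ydz] add [akjub,wtvg,tmoy] -> 5 lines: rnp akjub wtvg tmoy jiu
Hunk 4: at line 1 remove [wtvg] add [oqhvq,mdqs] -> 6 lines: rnp akjub oqhvq mdqs tmoy jiu
Hunk 5: at line 1 remove [akjub] add [ngl,uodx,zie] -> 8 lines: rnp ngl uodx zie oqhvq mdqs tmoy jiu
Hunk 6: at line 2 remove [zie] add [oefz,xyzg,iqe] -> 10 lines: rnp ngl uodx oefz xyzg iqe oqhvq mdqs tmoy jiu

Answer: rnp
ngl
uodx
oefz
xyzg
iqe
oqhvq
mdqs
tmoy
jiu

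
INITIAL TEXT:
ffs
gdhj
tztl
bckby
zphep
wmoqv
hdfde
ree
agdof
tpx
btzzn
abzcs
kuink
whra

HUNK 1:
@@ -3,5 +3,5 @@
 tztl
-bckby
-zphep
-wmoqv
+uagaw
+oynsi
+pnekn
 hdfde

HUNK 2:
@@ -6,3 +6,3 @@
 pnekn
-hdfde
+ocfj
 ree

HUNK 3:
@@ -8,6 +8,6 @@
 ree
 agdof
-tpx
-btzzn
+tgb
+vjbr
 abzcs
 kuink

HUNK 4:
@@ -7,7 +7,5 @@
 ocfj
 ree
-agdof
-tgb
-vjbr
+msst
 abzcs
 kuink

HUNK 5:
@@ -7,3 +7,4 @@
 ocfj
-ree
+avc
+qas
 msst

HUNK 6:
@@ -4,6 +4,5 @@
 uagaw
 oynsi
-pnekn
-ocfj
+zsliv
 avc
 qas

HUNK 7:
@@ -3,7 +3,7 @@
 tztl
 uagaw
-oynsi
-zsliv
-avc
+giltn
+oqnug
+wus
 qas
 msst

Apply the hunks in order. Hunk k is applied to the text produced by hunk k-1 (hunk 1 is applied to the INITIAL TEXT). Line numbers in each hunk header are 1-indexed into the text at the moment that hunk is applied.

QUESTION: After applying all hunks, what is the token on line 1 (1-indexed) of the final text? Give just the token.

Answer: ffs

Derivation:
Hunk 1: at line 3 remove [bckby,zphep,wmoqv] add [uagaw,oynsi,pnekn] -> 14 lines: ffs gdhj tztl uagaw oynsi pnekn hdfde ree agdof tpx btzzn abzcs kuink whra
Hunk 2: at line 6 remove [hdfde] add [ocfj] -> 14 lines: ffs gdhj tztl uagaw oynsi pnekn ocfj ree agdof tpx btzzn abzcs kuink whra
Hunk 3: at line 8 remove [tpx,btzzn] add [tgb,vjbr] -> 14 lines: ffs gdhj tztl uagaw oynsi pnekn ocfj ree agdof tgb vjbr abzcs kuink whra
Hunk 4: at line 7 remove [agdof,tgb,vjbr] add [msst] -> 12 lines: ffs gdhj tztl uagaw oynsi pnekn ocfj ree msst abzcs kuink whra
Hunk 5: at line 7 remove [ree] add [avc,qas] -> 13 lines: ffs gdhj tztl uagaw oynsi pnekn ocfj avc qas msst abzcs kuink whra
Hunk 6: at line 4 remove [pnekn,ocfj] add [zsliv] -> 12 lines: ffs gdhj tztl uagaw oynsi zsliv avc qas msst abzcs kuink whra
Hunk 7: at line 3 remove [oynsi,zsliv,avc] add [giltn,oqnug,wus] -> 12 lines: ffs gdhj tztl uagaw giltn oqnug wus qas msst abzcs kuink whra
Final line 1: ffs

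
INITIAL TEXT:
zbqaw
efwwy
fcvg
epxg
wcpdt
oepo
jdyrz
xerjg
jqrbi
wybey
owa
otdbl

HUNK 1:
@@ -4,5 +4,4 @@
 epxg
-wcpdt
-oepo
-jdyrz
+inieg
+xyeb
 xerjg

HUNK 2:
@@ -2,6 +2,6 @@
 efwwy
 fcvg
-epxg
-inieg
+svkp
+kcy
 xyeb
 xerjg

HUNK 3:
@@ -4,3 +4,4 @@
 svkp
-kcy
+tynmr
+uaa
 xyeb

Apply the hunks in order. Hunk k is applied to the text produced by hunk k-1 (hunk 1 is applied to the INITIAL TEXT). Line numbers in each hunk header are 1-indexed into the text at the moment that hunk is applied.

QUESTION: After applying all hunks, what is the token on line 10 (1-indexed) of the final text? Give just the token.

Answer: wybey

Derivation:
Hunk 1: at line 4 remove [wcpdt,oepo,jdyrz] add [inieg,xyeb] -> 11 lines: zbqaw efwwy fcvg epxg inieg xyeb xerjg jqrbi wybey owa otdbl
Hunk 2: at line 2 remove [epxg,inieg] add [svkp,kcy] -> 11 lines: zbqaw efwwy fcvg svkp kcy xyeb xerjg jqrbi wybey owa otdbl
Hunk 3: at line 4 remove [kcy] add [tynmr,uaa] -> 12 lines: zbqaw efwwy fcvg svkp tynmr uaa xyeb xerjg jqrbi wybey owa otdbl
Final line 10: wybey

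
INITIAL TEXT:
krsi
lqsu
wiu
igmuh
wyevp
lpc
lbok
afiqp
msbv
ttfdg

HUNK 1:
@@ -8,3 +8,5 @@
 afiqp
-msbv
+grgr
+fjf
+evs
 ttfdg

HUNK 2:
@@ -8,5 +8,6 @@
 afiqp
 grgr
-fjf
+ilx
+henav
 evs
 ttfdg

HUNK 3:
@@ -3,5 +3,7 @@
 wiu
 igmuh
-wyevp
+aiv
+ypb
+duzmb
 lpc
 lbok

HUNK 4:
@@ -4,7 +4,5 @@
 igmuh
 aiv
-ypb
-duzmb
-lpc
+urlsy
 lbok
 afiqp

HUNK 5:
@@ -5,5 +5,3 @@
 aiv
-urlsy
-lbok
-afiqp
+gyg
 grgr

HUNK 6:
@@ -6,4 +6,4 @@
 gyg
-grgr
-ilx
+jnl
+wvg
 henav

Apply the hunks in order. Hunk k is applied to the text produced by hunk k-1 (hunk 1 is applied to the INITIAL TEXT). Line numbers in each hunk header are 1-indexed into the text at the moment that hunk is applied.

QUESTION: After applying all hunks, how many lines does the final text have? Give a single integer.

Answer: 11

Derivation:
Hunk 1: at line 8 remove [msbv] add [grgr,fjf,evs] -> 12 lines: krsi lqsu wiu igmuh wyevp lpc lbok afiqp grgr fjf evs ttfdg
Hunk 2: at line 8 remove [fjf] add [ilx,henav] -> 13 lines: krsi lqsu wiu igmuh wyevp lpc lbok afiqp grgr ilx henav evs ttfdg
Hunk 3: at line 3 remove [wyevp] add [aiv,ypb,duzmb] -> 15 lines: krsi lqsu wiu igmuh aiv ypb duzmb lpc lbok afiqp grgr ilx henav evs ttfdg
Hunk 4: at line 4 remove [ypb,duzmb,lpc] add [urlsy] -> 13 lines: krsi lqsu wiu igmuh aiv urlsy lbok afiqp grgr ilx henav evs ttfdg
Hunk 5: at line 5 remove [urlsy,lbok,afiqp] add [gyg] -> 11 lines: krsi lqsu wiu igmuh aiv gyg grgr ilx henav evs ttfdg
Hunk 6: at line 6 remove [grgr,ilx] add [jnl,wvg] -> 11 lines: krsi lqsu wiu igmuh aiv gyg jnl wvg henav evs ttfdg
Final line count: 11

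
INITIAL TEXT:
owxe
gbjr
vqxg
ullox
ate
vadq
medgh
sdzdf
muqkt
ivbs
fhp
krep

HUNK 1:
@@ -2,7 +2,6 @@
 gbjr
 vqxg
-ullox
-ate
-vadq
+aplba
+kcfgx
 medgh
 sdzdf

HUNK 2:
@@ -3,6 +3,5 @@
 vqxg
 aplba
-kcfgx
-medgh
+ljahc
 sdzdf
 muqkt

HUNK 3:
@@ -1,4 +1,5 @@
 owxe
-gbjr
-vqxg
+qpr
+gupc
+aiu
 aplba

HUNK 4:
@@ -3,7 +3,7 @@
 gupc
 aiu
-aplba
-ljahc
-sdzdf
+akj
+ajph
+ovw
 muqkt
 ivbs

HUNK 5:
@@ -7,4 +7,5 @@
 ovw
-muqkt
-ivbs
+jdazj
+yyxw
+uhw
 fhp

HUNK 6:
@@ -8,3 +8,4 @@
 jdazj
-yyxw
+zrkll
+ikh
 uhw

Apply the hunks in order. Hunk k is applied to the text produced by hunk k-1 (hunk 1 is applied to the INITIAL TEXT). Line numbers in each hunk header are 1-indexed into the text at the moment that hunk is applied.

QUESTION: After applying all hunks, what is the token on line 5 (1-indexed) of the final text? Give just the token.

Hunk 1: at line 2 remove [ullox,ate,vadq] add [aplba,kcfgx] -> 11 lines: owxe gbjr vqxg aplba kcfgx medgh sdzdf muqkt ivbs fhp krep
Hunk 2: at line 3 remove [kcfgx,medgh] add [ljahc] -> 10 lines: owxe gbjr vqxg aplba ljahc sdzdf muqkt ivbs fhp krep
Hunk 3: at line 1 remove [gbjr,vqxg] add [qpr,gupc,aiu] -> 11 lines: owxe qpr gupc aiu aplba ljahc sdzdf muqkt ivbs fhp krep
Hunk 4: at line 3 remove [aplba,ljahc,sdzdf] add [akj,ajph,ovw] -> 11 lines: owxe qpr gupc aiu akj ajph ovw muqkt ivbs fhp krep
Hunk 5: at line 7 remove [muqkt,ivbs] add [jdazj,yyxw,uhw] -> 12 lines: owxe qpr gupc aiu akj ajph ovw jdazj yyxw uhw fhp krep
Hunk 6: at line 8 remove [yyxw] add [zrkll,ikh] -> 13 lines: owxe qpr gupc aiu akj ajph ovw jdazj zrkll ikh uhw fhp krep
Final line 5: akj

Answer: akj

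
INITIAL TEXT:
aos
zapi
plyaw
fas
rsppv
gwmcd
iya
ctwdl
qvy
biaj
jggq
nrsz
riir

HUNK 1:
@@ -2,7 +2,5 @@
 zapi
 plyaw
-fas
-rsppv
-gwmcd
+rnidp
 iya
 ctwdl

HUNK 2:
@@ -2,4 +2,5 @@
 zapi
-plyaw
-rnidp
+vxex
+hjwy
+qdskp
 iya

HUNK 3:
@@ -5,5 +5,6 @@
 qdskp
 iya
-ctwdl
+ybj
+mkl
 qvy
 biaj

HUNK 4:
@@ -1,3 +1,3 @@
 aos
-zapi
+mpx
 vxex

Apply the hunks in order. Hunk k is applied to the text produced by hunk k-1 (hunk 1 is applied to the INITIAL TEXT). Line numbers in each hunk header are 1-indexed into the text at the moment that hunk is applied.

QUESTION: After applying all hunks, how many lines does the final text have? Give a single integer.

Hunk 1: at line 2 remove [fas,rsppv,gwmcd] add [rnidp] -> 11 lines: aos zapi plyaw rnidp iya ctwdl qvy biaj jggq nrsz riir
Hunk 2: at line 2 remove [plyaw,rnidp] add [vxex,hjwy,qdskp] -> 12 lines: aos zapi vxex hjwy qdskp iya ctwdl qvy biaj jggq nrsz riir
Hunk 3: at line 5 remove [ctwdl] add [ybj,mkl] -> 13 lines: aos zapi vxex hjwy qdskp iya ybj mkl qvy biaj jggq nrsz riir
Hunk 4: at line 1 remove [zapi] add [mpx] -> 13 lines: aos mpx vxex hjwy qdskp iya ybj mkl qvy biaj jggq nrsz riir
Final line count: 13

Answer: 13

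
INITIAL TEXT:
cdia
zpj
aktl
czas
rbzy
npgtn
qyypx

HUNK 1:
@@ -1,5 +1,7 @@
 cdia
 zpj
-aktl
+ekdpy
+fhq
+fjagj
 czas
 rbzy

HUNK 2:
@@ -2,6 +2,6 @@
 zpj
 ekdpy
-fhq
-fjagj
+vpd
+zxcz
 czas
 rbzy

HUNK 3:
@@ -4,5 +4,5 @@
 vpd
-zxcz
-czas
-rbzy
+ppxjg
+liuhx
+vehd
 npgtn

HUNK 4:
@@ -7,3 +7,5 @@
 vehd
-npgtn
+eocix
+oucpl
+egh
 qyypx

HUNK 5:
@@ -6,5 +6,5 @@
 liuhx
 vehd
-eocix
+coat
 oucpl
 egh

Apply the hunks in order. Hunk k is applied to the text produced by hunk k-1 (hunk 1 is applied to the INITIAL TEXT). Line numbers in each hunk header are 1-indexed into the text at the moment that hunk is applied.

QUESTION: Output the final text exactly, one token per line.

Answer: cdia
zpj
ekdpy
vpd
ppxjg
liuhx
vehd
coat
oucpl
egh
qyypx

Derivation:
Hunk 1: at line 1 remove [aktl] add [ekdpy,fhq,fjagj] -> 9 lines: cdia zpj ekdpy fhq fjagj czas rbzy npgtn qyypx
Hunk 2: at line 2 remove [fhq,fjagj] add [vpd,zxcz] -> 9 lines: cdia zpj ekdpy vpd zxcz czas rbzy npgtn qyypx
Hunk 3: at line 4 remove [zxcz,czas,rbzy] add [ppxjg,liuhx,vehd] -> 9 lines: cdia zpj ekdpy vpd ppxjg liuhx vehd npgtn qyypx
Hunk 4: at line 7 remove [npgtn] add [eocix,oucpl,egh] -> 11 lines: cdia zpj ekdpy vpd ppxjg liuhx vehd eocix oucpl egh qyypx
Hunk 5: at line 6 remove [eocix] add [coat] -> 11 lines: cdia zpj ekdpy vpd ppxjg liuhx vehd coat oucpl egh qyypx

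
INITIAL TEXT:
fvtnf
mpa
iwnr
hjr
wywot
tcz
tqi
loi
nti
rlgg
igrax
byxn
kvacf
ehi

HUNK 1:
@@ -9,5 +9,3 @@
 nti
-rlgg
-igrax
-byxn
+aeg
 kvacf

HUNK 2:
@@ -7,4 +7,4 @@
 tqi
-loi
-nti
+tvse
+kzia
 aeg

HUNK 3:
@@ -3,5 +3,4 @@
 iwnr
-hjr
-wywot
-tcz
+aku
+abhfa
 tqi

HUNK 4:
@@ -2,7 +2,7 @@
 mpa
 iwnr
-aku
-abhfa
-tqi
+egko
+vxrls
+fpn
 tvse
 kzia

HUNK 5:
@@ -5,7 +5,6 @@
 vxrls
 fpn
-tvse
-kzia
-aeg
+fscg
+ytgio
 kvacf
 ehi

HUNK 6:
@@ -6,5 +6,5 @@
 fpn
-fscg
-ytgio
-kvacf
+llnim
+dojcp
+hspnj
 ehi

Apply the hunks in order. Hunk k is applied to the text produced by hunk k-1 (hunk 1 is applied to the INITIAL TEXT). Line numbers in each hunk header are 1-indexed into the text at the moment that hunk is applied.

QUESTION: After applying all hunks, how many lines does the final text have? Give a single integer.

Answer: 10

Derivation:
Hunk 1: at line 9 remove [rlgg,igrax,byxn] add [aeg] -> 12 lines: fvtnf mpa iwnr hjr wywot tcz tqi loi nti aeg kvacf ehi
Hunk 2: at line 7 remove [loi,nti] add [tvse,kzia] -> 12 lines: fvtnf mpa iwnr hjr wywot tcz tqi tvse kzia aeg kvacf ehi
Hunk 3: at line 3 remove [hjr,wywot,tcz] add [aku,abhfa] -> 11 lines: fvtnf mpa iwnr aku abhfa tqi tvse kzia aeg kvacf ehi
Hunk 4: at line 2 remove [aku,abhfa,tqi] add [egko,vxrls,fpn] -> 11 lines: fvtnf mpa iwnr egko vxrls fpn tvse kzia aeg kvacf ehi
Hunk 5: at line 5 remove [tvse,kzia,aeg] add [fscg,ytgio] -> 10 lines: fvtnf mpa iwnr egko vxrls fpn fscg ytgio kvacf ehi
Hunk 6: at line 6 remove [fscg,ytgio,kvacf] add [llnim,dojcp,hspnj] -> 10 lines: fvtnf mpa iwnr egko vxrls fpn llnim dojcp hspnj ehi
Final line count: 10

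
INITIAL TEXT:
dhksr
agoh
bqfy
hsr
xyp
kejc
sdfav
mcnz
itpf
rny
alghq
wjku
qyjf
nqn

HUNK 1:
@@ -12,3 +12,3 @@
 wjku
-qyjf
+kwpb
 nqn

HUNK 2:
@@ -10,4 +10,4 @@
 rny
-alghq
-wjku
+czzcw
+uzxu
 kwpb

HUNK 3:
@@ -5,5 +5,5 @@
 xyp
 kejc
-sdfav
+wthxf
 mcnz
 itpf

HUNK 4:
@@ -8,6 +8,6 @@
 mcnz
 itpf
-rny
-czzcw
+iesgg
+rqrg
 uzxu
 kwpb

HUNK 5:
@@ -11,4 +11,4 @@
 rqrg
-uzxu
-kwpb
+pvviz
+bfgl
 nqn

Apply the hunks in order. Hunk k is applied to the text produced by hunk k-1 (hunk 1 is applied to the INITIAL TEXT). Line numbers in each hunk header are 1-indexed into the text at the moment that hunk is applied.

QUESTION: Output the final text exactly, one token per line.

Answer: dhksr
agoh
bqfy
hsr
xyp
kejc
wthxf
mcnz
itpf
iesgg
rqrg
pvviz
bfgl
nqn

Derivation:
Hunk 1: at line 12 remove [qyjf] add [kwpb] -> 14 lines: dhksr agoh bqfy hsr xyp kejc sdfav mcnz itpf rny alghq wjku kwpb nqn
Hunk 2: at line 10 remove [alghq,wjku] add [czzcw,uzxu] -> 14 lines: dhksr agoh bqfy hsr xyp kejc sdfav mcnz itpf rny czzcw uzxu kwpb nqn
Hunk 3: at line 5 remove [sdfav] add [wthxf] -> 14 lines: dhksr agoh bqfy hsr xyp kejc wthxf mcnz itpf rny czzcw uzxu kwpb nqn
Hunk 4: at line 8 remove [rny,czzcw] add [iesgg,rqrg] -> 14 lines: dhksr agoh bqfy hsr xyp kejc wthxf mcnz itpf iesgg rqrg uzxu kwpb nqn
Hunk 5: at line 11 remove [uzxu,kwpb] add [pvviz,bfgl] -> 14 lines: dhksr agoh bqfy hsr xyp kejc wthxf mcnz itpf iesgg rqrg pvviz bfgl nqn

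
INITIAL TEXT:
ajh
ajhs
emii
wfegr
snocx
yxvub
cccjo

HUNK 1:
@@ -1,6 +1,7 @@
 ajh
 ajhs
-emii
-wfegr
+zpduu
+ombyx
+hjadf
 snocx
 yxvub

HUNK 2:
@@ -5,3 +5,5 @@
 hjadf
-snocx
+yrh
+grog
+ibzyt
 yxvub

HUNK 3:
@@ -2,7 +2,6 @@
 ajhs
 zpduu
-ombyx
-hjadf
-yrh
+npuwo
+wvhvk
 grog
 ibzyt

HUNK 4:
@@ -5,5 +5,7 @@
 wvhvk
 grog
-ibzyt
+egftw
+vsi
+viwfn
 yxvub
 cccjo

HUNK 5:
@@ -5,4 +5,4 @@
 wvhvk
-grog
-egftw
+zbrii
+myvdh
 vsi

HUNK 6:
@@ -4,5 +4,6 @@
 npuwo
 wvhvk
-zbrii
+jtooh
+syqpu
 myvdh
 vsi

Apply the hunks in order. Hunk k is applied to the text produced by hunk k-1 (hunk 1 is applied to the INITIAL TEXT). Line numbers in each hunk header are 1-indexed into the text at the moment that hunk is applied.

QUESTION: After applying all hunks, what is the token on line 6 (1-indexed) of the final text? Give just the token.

Hunk 1: at line 1 remove [emii,wfegr] add [zpduu,ombyx,hjadf] -> 8 lines: ajh ajhs zpduu ombyx hjadf snocx yxvub cccjo
Hunk 2: at line 5 remove [snocx] add [yrh,grog,ibzyt] -> 10 lines: ajh ajhs zpduu ombyx hjadf yrh grog ibzyt yxvub cccjo
Hunk 3: at line 2 remove [ombyx,hjadf,yrh] add [npuwo,wvhvk] -> 9 lines: ajh ajhs zpduu npuwo wvhvk grog ibzyt yxvub cccjo
Hunk 4: at line 5 remove [ibzyt] add [egftw,vsi,viwfn] -> 11 lines: ajh ajhs zpduu npuwo wvhvk grog egftw vsi viwfn yxvub cccjo
Hunk 5: at line 5 remove [grog,egftw] add [zbrii,myvdh] -> 11 lines: ajh ajhs zpduu npuwo wvhvk zbrii myvdh vsi viwfn yxvub cccjo
Hunk 6: at line 4 remove [zbrii] add [jtooh,syqpu] -> 12 lines: ajh ajhs zpduu npuwo wvhvk jtooh syqpu myvdh vsi viwfn yxvub cccjo
Final line 6: jtooh

Answer: jtooh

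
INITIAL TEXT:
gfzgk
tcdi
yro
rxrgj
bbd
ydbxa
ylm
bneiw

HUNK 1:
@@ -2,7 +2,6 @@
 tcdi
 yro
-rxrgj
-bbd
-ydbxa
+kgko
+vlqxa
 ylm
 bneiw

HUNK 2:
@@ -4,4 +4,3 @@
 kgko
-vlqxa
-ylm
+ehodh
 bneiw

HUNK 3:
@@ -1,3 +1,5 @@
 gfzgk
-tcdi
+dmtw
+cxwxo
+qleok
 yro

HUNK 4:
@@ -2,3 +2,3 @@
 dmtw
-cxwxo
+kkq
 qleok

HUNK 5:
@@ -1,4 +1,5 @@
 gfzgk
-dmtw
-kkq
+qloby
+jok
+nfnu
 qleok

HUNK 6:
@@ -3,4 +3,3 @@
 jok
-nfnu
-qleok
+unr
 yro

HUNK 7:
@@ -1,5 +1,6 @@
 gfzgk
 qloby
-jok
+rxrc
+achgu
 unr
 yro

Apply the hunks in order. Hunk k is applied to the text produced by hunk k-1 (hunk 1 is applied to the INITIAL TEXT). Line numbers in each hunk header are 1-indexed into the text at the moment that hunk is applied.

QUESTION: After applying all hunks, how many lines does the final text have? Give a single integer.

Hunk 1: at line 2 remove [rxrgj,bbd,ydbxa] add [kgko,vlqxa] -> 7 lines: gfzgk tcdi yro kgko vlqxa ylm bneiw
Hunk 2: at line 4 remove [vlqxa,ylm] add [ehodh] -> 6 lines: gfzgk tcdi yro kgko ehodh bneiw
Hunk 3: at line 1 remove [tcdi] add [dmtw,cxwxo,qleok] -> 8 lines: gfzgk dmtw cxwxo qleok yro kgko ehodh bneiw
Hunk 4: at line 2 remove [cxwxo] add [kkq] -> 8 lines: gfzgk dmtw kkq qleok yro kgko ehodh bneiw
Hunk 5: at line 1 remove [dmtw,kkq] add [qloby,jok,nfnu] -> 9 lines: gfzgk qloby jok nfnu qleok yro kgko ehodh bneiw
Hunk 6: at line 3 remove [nfnu,qleok] add [unr] -> 8 lines: gfzgk qloby jok unr yro kgko ehodh bneiw
Hunk 7: at line 1 remove [jok] add [rxrc,achgu] -> 9 lines: gfzgk qloby rxrc achgu unr yro kgko ehodh bneiw
Final line count: 9

Answer: 9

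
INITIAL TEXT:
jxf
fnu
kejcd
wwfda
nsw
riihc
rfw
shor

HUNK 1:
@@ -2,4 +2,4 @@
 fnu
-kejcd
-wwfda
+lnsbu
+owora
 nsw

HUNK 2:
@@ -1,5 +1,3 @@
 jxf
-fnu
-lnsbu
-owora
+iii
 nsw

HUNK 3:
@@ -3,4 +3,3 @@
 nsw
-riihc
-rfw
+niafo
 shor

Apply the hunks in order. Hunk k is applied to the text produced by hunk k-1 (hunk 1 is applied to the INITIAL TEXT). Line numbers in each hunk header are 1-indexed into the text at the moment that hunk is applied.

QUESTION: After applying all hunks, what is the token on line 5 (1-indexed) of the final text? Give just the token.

Answer: shor

Derivation:
Hunk 1: at line 2 remove [kejcd,wwfda] add [lnsbu,owora] -> 8 lines: jxf fnu lnsbu owora nsw riihc rfw shor
Hunk 2: at line 1 remove [fnu,lnsbu,owora] add [iii] -> 6 lines: jxf iii nsw riihc rfw shor
Hunk 3: at line 3 remove [riihc,rfw] add [niafo] -> 5 lines: jxf iii nsw niafo shor
Final line 5: shor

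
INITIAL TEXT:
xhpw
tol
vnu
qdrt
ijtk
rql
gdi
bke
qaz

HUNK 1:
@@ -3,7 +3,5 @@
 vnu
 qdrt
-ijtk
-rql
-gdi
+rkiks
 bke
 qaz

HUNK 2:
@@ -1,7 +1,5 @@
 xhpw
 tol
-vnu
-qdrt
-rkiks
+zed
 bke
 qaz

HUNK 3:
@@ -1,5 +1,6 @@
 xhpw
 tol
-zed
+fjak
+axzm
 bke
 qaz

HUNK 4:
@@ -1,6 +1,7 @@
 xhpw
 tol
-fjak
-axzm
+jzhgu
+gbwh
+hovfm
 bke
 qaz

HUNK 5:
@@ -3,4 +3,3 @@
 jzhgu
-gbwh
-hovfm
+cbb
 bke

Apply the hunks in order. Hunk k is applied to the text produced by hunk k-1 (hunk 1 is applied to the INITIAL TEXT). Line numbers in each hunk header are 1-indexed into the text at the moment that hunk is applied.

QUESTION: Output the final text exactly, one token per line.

Hunk 1: at line 3 remove [ijtk,rql,gdi] add [rkiks] -> 7 lines: xhpw tol vnu qdrt rkiks bke qaz
Hunk 2: at line 1 remove [vnu,qdrt,rkiks] add [zed] -> 5 lines: xhpw tol zed bke qaz
Hunk 3: at line 1 remove [zed] add [fjak,axzm] -> 6 lines: xhpw tol fjak axzm bke qaz
Hunk 4: at line 1 remove [fjak,axzm] add [jzhgu,gbwh,hovfm] -> 7 lines: xhpw tol jzhgu gbwh hovfm bke qaz
Hunk 5: at line 3 remove [gbwh,hovfm] add [cbb] -> 6 lines: xhpw tol jzhgu cbb bke qaz

Answer: xhpw
tol
jzhgu
cbb
bke
qaz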